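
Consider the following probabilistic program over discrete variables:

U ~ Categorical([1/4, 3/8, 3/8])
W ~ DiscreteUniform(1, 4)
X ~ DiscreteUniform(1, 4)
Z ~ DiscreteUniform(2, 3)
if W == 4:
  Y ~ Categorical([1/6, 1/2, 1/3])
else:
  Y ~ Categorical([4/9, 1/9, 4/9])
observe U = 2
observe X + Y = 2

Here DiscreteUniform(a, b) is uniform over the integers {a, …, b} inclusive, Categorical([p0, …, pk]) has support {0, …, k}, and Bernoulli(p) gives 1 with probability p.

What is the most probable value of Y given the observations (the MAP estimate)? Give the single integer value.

argmax_v P(Y = v | obs) = 0

Enumerate traces; 16 have nonzero weight after conditioning:
  (U=2, W=1, X=1, Z=2, Y=1) weight 1/768
  (U=2, W=1, X=1, Z=3, Y=1) weight 1/768
  (U=2, W=1, X=2, Z=2, Y=0) weight 1/192
  (U=2, W=1, X=2, Z=3, Y=0) weight 1/192
  (U=2, W=2, X=1, Z=2, Y=1) weight 1/768
  (U=2, W=2, X=1, Z=3, Y=1) weight 1/768
  (U=2, W=2, X=2, Z=2, Y=0) weight 1/192
  (U=2, W=2, X=2, Z=3, Y=0) weight 1/192
  … 8 more
Group by Y:
  weight(Y=0) = 9/256
  weight(Y=1) = 5/256
Total weight = 9/256 + 5/256 = 7/128
P(Y=0 | obs) = 9/256 / 7/128 = 9/14
P(Y=1 | obs) = 5/256 / 7/128 = 5/14
argmax = 0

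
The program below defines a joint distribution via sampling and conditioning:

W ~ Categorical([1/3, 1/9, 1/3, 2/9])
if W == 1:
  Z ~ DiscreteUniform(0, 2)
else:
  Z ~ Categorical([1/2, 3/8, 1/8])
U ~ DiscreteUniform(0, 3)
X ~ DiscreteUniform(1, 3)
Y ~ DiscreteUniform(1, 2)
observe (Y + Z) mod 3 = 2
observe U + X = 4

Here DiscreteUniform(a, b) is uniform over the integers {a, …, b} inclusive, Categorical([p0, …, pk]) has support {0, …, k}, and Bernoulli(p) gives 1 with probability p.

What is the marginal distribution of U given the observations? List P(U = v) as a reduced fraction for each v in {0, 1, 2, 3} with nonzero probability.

P(U=1) = 1/3, P(U=2) = 1/3, P(U=3) = 1/3

Enumerate traces; 24 have nonzero weight after conditioning:
  (W=0, Z=0, U=1, X=3, Y=2) weight 1/144
  (W=0, Z=0, U=2, X=2, Y=2) weight 1/144
  (W=0, Z=0, U=3, X=1, Y=2) weight 1/144
  (W=0, Z=1, U=1, X=3, Y=1) weight 1/192
  (W=0, Z=1, U=2, X=2, Y=1) weight 1/192
  (W=0, Z=1, U=3, X=1, Y=1) weight 1/192
  (W=1, Z=0, U=1, X=3, Y=2) weight 1/648
  (W=1, Z=0, U=2, X=2, Y=2) weight 1/648
  … 16 more
Group by U:
  weight(U=1) = 23/648
  weight(U=2) = 23/648
  weight(U=3) = 23/648
Total weight = 23/648 + 23/648 + 23/648 = 23/216
P(U=1 | obs) = 23/648 / 23/216 = 1/3
P(U=2 | obs) = 23/648 / 23/216 = 1/3
P(U=3 | obs) = 23/648 / 23/216 = 1/3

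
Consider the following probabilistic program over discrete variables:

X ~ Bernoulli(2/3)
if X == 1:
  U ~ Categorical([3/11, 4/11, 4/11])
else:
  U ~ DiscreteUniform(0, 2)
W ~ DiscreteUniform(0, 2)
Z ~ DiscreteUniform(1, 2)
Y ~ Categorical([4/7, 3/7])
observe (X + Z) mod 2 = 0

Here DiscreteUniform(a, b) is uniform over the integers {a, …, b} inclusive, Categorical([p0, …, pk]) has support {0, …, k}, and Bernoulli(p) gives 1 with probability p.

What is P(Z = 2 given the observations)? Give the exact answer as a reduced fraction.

Enumerate traces; 36 have nonzero weight after conditioning:
  (X=0, U=0, W=0, Z=2, Y=0) weight 2/189
  (X=0, U=0, W=0, Z=2, Y=1) weight 1/126
  (X=0, U=0, W=1, Z=2, Y=0) weight 2/189
  (X=0, U=0, W=1, Z=2, Y=1) weight 1/126
  (X=0, U=0, W=2, Z=2, Y=0) weight 2/189
  (X=0, U=0, W=2, Z=2, Y=1) weight 1/126
  (X=0, U=1, W=0, Z=2, Y=0) weight 2/189
  (X=0, U=1, W=0, Z=2, Y=1) weight 1/126
  (X=1, U=0, W=0, Z=1, Y=0) weight 4/231
  … 27 more
Group by Z:
  weight(Z=1) = 1/3
  weight(Z=2) = 1/6
Total weight = 1/3 + 1/6 = 1/2
P(Z=1 | obs) = 1/3 / 1/2 = 2/3
P(Z=2 | obs) = 1/6 / 1/2 = 1/3

P(Z = 2 | obs) = 1/3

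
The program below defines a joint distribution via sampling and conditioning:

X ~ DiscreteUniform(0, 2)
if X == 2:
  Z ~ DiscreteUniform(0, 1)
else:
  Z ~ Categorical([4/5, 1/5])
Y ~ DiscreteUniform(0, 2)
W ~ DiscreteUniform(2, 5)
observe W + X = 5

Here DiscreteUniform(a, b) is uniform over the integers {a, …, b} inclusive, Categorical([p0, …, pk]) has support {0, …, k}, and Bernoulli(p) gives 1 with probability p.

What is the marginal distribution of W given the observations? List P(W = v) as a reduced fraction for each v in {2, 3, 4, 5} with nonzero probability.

Enumerate traces; 18 have nonzero weight after conditioning:
  (X=0, Z=0, Y=0, W=5) weight 1/45
  (X=0, Z=0, Y=1, W=5) weight 1/45
  (X=0, Z=0, Y=2, W=5) weight 1/45
  (X=0, Z=1, Y=0, W=5) weight 1/180
  (X=0, Z=1, Y=1, W=5) weight 1/180
  (X=0, Z=1, Y=2, W=5) weight 1/180
  (X=1, Z=0, Y=0, W=4) weight 1/45
  (X=1, Z=0, Y=1, W=4) weight 1/45
  (X=2, Z=0, Y=0, W=3) weight 1/72
  … 9 more
Group by W:
  weight(W=3) = 1/12
  weight(W=4) = 1/12
  weight(W=5) = 1/12
Total weight = 1/12 + 1/12 + 1/12 = 1/4
P(W=3 | obs) = 1/12 / 1/4 = 1/3
P(W=4 | obs) = 1/12 / 1/4 = 1/3
P(W=5 | obs) = 1/12 / 1/4 = 1/3

P(W=3) = 1/3, P(W=4) = 1/3, P(W=5) = 1/3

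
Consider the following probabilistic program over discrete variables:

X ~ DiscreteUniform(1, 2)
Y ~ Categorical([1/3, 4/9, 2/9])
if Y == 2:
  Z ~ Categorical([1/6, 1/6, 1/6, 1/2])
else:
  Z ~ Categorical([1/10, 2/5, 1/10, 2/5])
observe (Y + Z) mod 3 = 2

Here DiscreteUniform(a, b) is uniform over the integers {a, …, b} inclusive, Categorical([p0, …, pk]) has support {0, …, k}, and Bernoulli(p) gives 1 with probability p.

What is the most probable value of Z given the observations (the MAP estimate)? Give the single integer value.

Enumerate traces; 8 have nonzero weight after conditioning:
  (X=1, Y=0, Z=2) weight 1/60
  (X=1, Y=1, Z=1) weight 4/45
  (X=1, Y=2, Z=0) weight 1/54
  (X=1, Y=2, Z=3) weight 1/18
  (X=2, Y=0, Z=2) weight 1/60
  (X=2, Y=1, Z=1) weight 4/45
  (X=2, Y=2, Z=0) weight 1/54
  (X=2, Y=2, Z=3) weight 1/18
Group by Z:
  weight(Z=0) = 1/27
  weight(Z=1) = 8/45
  weight(Z=2) = 1/30
  weight(Z=3) = 1/9
Total weight = 1/27 + 8/45 + 1/30 + 1/9 = 97/270
P(Z=0 | obs) = 1/27 / 97/270 = 10/97
P(Z=1 | obs) = 8/45 / 97/270 = 48/97
P(Z=2 | obs) = 1/30 / 97/270 = 9/97
P(Z=3 | obs) = 1/9 / 97/270 = 30/97
argmax = 1

argmax_v P(Z = v | obs) = 1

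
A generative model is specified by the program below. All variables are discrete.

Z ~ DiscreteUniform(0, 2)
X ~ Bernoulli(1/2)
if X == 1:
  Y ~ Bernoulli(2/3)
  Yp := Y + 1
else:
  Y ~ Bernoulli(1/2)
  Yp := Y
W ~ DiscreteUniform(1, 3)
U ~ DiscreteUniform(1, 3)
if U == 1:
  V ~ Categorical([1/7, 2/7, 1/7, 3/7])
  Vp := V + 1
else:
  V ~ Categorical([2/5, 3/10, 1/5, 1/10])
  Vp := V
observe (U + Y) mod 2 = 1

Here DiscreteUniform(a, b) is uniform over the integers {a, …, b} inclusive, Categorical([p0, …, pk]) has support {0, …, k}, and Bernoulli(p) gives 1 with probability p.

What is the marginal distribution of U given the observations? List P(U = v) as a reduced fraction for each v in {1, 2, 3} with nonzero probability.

P(U=1) = 5/17, P(U=2) = 7/17, P(U=3) = 5/17

Enumerate traces; 216 have nonzero weight after conditioning:
  (Z=0, X=0, Y=0, W=1, U=1, V=0) weight 1/756
  (Z=0, X=0, Y=0, W=1, U=1, V=1) weight 1/378
  (Z=0, X=0, Y=0, W=1, U=1, V=2) weight 1/756
  (Z=0, X=0, Y=0, W=1, U=1, V=3) weight 1/252
  (Z=0, X=0, Y=0, W=1, U=3, V=0) weight 1/270
  (Z=0, X=0, Y=0, W=1, U=3, V=1) weight 1/360
  (Z=0, X=0, Y=0, W=1, U=3, V=2) weight 1/540
  (Z=0, X=0, Y=0, W=1, U=3, V=3) weight 1/1080
  (Z=0, X=0, Y=1, W=1, U=2, V=0) weight 1/270
  … 207 more
Group by U:
  weight(U=1) = 5/36
  weight(U=2) = 7/36
  weight(U=3) = 5/36
Total weight = 5/36 + 7/36 + 5/36 = 17/36
P(U=1 | obs) = 5/36 / 17/36 = 5/17
P(U=2 | obs) = 7/36 / 17/36 = 7/17
P(U=3 | obs) = 5/36 / 17/36 = 5/17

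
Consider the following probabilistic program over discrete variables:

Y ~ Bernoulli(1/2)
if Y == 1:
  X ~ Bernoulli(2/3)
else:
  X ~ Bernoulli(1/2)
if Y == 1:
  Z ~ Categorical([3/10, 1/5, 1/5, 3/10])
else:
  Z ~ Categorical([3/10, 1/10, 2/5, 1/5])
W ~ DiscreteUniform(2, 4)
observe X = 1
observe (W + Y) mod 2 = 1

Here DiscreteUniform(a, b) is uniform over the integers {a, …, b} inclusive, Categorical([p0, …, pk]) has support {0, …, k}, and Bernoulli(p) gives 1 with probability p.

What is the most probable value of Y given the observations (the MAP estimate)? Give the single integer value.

argmax_v P(Y = v | obs) = 1

Enumerate traces; 12 have nonzero weight after conditioning:
  (Y=0, X=1, Z=0, W=3) weight 1/40
  (Y=0, X=1, Z=1, W=3) weight 1/120
  (Y=0, X=1, Z=2, W=3) weight 1/30
  (Y=0, X=1, Z=3, W=3) weight 1/60
  (Y=1, X=1, Z=0, W=2) weight 1/30
  (Y=1, X=1, Z=0, W=4) weight 1/30
  (Y=1, X=1, Z=1, W=2) weight 1/45
  (Y=1, X=1, Z=1, W=4) weight 1/45
  … 4 more
Group by Y:
  weight(Y=0) = 1/12
  weight(Y=1) = 2/9
Total weight = 1/12 + 2/9 = 11/36
P(Y=0 | obs) = 1/12 / 11/36 = 3/11
P(Y=1 | obs) = 2/9 / 11/36 = 8/11
argmax = 1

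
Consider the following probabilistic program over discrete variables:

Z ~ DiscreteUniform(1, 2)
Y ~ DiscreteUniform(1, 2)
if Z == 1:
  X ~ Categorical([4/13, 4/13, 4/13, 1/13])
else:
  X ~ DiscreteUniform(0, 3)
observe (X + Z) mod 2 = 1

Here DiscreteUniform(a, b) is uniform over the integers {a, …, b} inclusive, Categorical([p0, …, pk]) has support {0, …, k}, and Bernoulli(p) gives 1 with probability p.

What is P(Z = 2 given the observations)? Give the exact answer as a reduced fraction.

P(Z = 2 | obs) = 13/29

Enumerate traces; 8 have nonzero weight after conditioning:
  (Z=1, Y=1, X=0) weight 1/13
  (Z=1, Y=1, X=2) weight 1/13
  (Z=1, Y=2, X=0) weight 1/13
  (Z=1, Y=2, X=2) weight 1/13
  (Z=2, Y=1, X=1) weight 1/16
  (Z=2, Y=1, X=3) weight 1/16
  (Z=2, Y=2, X=1) weight 1/16
  (Z=2, Y=2, X=3) weight 1/16
Group by Z:
  weight(Z=1) = 4/13
  weight(Z=2) = 1/4
Total weight = 4/13 + 1/4 = 29/52
P(Z=1 | obs) = 4/13 / 29/52 = 16/29
P(Z=2 | obs) = 1/4 / 29/52 = 13/29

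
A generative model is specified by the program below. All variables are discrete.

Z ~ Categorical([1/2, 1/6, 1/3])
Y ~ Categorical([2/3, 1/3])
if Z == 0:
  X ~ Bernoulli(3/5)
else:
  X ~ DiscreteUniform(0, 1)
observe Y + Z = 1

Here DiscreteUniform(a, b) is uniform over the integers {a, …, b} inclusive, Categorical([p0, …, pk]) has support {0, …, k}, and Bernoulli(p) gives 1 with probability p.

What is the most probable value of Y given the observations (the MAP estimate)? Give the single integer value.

argmax_v P(Y = v | obs) = 1

Enumerate traces; 4 have nonzero weight after conditioning:
  (Z=0, Y=1, X=0) weight 1/15
  (Z=0, Y=1, X=1) weight 1/10
  (Z=1, Y=0, X=0) weight 1/18
  (Z=1, Y=0, X=1) weight 1/18
Group by Y:
  weight(Y=0) = 1/9
  weight(Y=1) = 1/6
Total weight = 1/9 + 1/6 = 5/18
P(Y=0 | obs) = 1/9 / 5/18 = 2/5
P(Y=1 | obs) = 1/6 / 5/18 = 3/5
argmax = 1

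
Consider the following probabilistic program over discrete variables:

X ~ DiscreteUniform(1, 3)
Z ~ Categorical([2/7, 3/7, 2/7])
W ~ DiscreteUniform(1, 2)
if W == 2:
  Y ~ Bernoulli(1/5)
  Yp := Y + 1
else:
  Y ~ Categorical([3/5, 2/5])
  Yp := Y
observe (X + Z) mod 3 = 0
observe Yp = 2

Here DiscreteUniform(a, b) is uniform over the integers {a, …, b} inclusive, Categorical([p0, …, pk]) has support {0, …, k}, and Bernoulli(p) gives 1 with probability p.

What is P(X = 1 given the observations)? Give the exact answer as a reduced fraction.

P(X = 1 | obs) = 2/7

Enumerate traces; 3 have nonzero weight after conditioning:
  (X=1, Z=2, W=2, Y=1) weight 1/105
  (X=2, Z=1, W=2, Y=1) weight 1/70
  (X=3, Z=0, W=2, Y=1) weight 1/105
Group by X:
  weight(X=1) = 1/105
  weight(X=2) = 1/70
  weight(X=3) = 1/105
Total weight = 1/105 + 1/70 + 1/105 = 1/30
P(X=1 | obs) = 1/105 / 1/30 = 2/7
P(X=2 | obs) = 1/70 / 1/30 = 3/7
P(X=3 | obs) = 1/105 / 1/30 = 2/7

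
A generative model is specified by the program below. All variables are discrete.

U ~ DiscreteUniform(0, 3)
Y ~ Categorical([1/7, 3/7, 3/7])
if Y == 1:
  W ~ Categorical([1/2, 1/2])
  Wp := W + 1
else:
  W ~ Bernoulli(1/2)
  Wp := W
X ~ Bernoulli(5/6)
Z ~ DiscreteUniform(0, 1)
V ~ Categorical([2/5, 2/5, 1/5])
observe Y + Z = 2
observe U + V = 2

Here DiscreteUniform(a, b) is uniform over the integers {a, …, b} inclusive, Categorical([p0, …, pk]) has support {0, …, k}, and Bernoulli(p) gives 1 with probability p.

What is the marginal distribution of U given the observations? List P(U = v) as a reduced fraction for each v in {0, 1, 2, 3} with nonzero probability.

Enumerate traces; 24 have nonzero weight after conditioning:
  (U=0, Y=1, W=0, X=0, Z=1, V=2) weight 1/1120
  (U=0, Y=1, W=0, X=1, Z=1, V=2) weight 1/224
  (U=0, Y=1, W=1, X=0, Z=1, V=2) weight 1/1120
  (U=0, Y=1, W=1, X=1, Z=1, V=2) weight 1/224
  (U=0, Y=2, W=0, X=0, Z=0, V=2) weight 1/1120
  (U=0, Y=2, W=0, X=1, Z=0, V=2) weight 1/224
  (U=0, Y=2, W=1, X=0, Z=0, V=2) weight 1/1120
  (U=0, Y=2, W=1, X=1, Z=0, V=2) weight 1/224
  (U=1, Y=1, W=0, X=0, Z=1, V=1) weight 1/560
  (U=2, Y=1, W=0, X=0, Z=1, V=0) weight 1/560
  … 14 more
Group by U:
  weight(U=0) = 3/140
  weight(U=1) = 3/70
  weight(U=2) = 3/70
Total weight = 3/140 + 3/70 + 3/70 = 3/28
P(U=0 | obs) = 3/140 / 3/28 = 1/5
P(U=1 | obs) = 3/70 / 3/28 = 2/5
P(U=2 | obs) = 3/70 / 3/28 = 2/5

P(U=0) = 1/5, P(U=1) = 2/5, P(U=2) = 2/5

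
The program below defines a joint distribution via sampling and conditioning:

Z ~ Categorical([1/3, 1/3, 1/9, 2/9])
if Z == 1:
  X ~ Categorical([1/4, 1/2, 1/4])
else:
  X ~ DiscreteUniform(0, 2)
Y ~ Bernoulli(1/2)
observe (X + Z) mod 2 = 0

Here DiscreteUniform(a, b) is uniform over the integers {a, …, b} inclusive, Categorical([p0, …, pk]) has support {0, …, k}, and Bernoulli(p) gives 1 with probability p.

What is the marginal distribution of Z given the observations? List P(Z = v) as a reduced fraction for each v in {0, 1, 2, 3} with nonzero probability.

P(Z=0) = 12/29, P(Z=1) = 9/29, P(Z=2) = 4/29, P(Z=3) = 4/29

Enumerate traces; 12 have nonzero weight after conditioning:
  (Z=0, X=0, Y=0) weight 1/18
  (Z=0, X=0, Y=1) weight 1/18
  (Z=0, X=2, Y=0) weight 1/18
  (Z=0, X=2, Y=1) weight 1/18
  (Z=1, X=1, Y=0) weight 1/12
  (Z=1, X=1, Y=1) weight 1/12
  (Z=2, X=0, Y=0) weight 1/54
  (Z=2, X=0, Y=1) weight 1/54
  (Z=3, X=1, Y=0) weight 1/27
  … 3 more
Group by Z:
  weight(Z=0) = 2/9
  weight(Z=1) = 1/6
  weight(Z=2) = 2/27
  weight(Z=3) = 2/27
Total weight = 2/9 + 1/6 + 2/27 + 2/27 = 29/54
P(Z=0 | obs) = 2/9 / 29/54 = 12/29
P(Z=1 | obs) = 1/6 / 29/54 = 9/29
P(Z=2 | obs) = 2/27 / 29/54 = 4/29
P(Z=3 | obs) = 2/27 / 29/54 = 4/29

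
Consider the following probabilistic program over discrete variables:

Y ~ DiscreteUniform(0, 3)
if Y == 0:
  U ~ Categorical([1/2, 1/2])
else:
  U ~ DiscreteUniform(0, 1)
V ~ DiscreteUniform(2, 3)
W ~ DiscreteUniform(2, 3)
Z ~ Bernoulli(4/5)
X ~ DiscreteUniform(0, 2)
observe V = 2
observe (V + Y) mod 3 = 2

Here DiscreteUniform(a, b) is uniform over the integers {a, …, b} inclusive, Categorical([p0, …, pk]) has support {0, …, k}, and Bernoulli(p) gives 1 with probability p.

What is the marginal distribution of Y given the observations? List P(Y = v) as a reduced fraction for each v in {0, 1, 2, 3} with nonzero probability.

P(Y=0) = 1/2, P(Y=3) = 1/2

Enumerate traces; 48 have nonzero weight after conditioning:
  (Y=0, U=0, V=2, W=2, Z=0, X=0) weight 1/480
  (Y=0, U=0, V=2, W=2, Z=0, X=1) weight 1/480
  (Y=0, U=0, V=2, W=2, Z=0, X=2) weight 1/480
  (Y=0, U=0, V=2, W=2, Z=1, X=0) weight 1/120
  (Y=0, U=0, V=2, W=2, Z=1, X=1) weight 1/120
  (Y=0, U=0, V=2, W=2, Z=1, X=2) weight 1/120
  (Y=0, U=0, V=2, W=3, Z=0, X=0) weight 1/480
  (Y=0, U=0, V=2, W=3, Z=0, X=1) weight 1/480
  (Y=3, U=0, V=2, W=2, Z=0, X=0) weight 1/480
  … 39 more
Group by Y:
  weight(Y=0) = 1/8
  weight(Y=3) = 1/8
Total weight = 1/8 + 1/8 = 1/4
P(Y=0 | obs) = 1/8 / 1/4 = 1/2
P(Y=3 | obs) = 1/8 / 1/4 = 1/2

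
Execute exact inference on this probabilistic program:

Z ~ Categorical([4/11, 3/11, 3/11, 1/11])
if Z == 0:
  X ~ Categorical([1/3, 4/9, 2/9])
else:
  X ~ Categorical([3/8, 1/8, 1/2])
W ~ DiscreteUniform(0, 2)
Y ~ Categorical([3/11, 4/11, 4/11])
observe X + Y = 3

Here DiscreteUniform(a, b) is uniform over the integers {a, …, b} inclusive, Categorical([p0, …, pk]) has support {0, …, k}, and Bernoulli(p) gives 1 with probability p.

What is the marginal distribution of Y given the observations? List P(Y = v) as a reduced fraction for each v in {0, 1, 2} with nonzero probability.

Enumerate traces; 24 have nonzero weight after conditioning:
  (Z=0, X=1, W=0, Y=2) weight 64/3267
  (Z=0, X=1, W=1, Y=2) weight 64/3267
  (Z=0, X=1, W=2, Y=2) weight 64/3267
  (Z=0, X=2, W=0, Y=1) weight 32/3267
  (Z=0, X=2, W=1, Y=1) weight 32/3267
  (Z=0, X=2, W=2, Y=1) weight 32/3267
  (Z=1, X=1, W=0, Y=2) weight 1/242
  (Z=1, X=1, W=1, Y=2) weight 1/242
  … 16 more
Group by Y:
  weight(Y=1) = 158/1089
  weight(Y=2) = 191/2178
Total weight = 158/1089 + 191/2178 = 169/726
P(Y=1 | obs) = 158/1089 / 169/726 = 316/507
P(Y=2 | obs) = 191/2178 / 169/726 = 191/507

P(Y=1) = 316/507, P(Y=2) = 191/507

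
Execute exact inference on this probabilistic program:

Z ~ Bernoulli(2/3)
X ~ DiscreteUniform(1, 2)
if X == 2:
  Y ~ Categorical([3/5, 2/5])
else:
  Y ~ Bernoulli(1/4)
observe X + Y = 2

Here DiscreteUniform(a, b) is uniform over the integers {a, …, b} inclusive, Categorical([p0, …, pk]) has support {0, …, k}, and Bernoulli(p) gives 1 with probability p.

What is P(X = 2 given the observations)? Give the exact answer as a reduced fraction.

P(X = 2 | obs) = 12/17

Enumerate traces; 4 have nonzero weight after conditioning:
  (Z=0, X=1, Y=1) weight 1/24
  (Z=0, X=2, Y=0) weight 1/10
  (Z=1, X=1, Y=1) weight 1/12
  (Z=1, X=2, Y=0) weight 1/5
Group by X:
  weight(X=1) = 1/8
  weight(X=2) = 3/10
Total weight = 1/8 + 3/10 = 17/40
P(X=1 | obs) = 1/8 / 17/40 = 5/17
P(X=2 | obs) = 3/10 / 17/40 = 12/17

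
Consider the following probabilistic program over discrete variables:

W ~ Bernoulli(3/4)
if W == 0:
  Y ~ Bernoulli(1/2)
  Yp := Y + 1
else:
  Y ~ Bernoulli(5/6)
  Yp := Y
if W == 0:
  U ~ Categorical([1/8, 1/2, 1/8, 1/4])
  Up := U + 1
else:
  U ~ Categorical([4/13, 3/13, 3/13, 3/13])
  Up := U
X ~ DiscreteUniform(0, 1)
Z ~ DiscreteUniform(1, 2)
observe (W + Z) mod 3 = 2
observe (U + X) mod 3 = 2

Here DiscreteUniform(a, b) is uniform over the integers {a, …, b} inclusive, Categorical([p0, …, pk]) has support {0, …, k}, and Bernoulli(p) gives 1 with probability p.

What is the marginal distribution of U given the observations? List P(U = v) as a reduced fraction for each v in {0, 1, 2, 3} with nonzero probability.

P(U=1) = 124/209, P(U=2) = 85/209

Enumerate traces; 8 have nonzero weight after conditioning:
  (W=0, Y=0, U=1, X=1, Z=2) weight 1/64
  (W=0, Y=0, U=2, X=0, Z=2) weight 1/256
  (W=0, Y=1, U=1, X=1, Z=2) weight 1/64
  (W=0, Y=1, U=2, X=0, Z=2) weight 1/256
  (W=1, Y=0, U=1, X=1, Z=1) weight 3/416
  (W=1, Y=0, U=2, X=0, Z=1) weight 3/416
  (W=1, Y=1, U=1, X=1, Z=1) weight 15/416
  (W=1, Y=1, U=2, X=0, Z=1) weight 15/416
Group by U:
  weight(U=1) = 31/416
  weight(U=2) = 85/1664
Total weight = 31/416 + 85/1664 = 209/1664
P(U=1 | obs) = 31/416 / 209/1664 = 124/209
P(U=2 | obs) = 85/1664 / 209/1664 = 85/209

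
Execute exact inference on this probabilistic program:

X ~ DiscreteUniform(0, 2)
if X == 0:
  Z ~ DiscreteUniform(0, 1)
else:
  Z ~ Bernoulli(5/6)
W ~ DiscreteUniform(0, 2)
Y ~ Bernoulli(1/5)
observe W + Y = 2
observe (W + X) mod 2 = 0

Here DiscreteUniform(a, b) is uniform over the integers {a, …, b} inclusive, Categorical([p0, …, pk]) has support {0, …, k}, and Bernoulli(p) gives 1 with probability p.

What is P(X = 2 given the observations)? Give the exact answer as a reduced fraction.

Enumerate traces; 6 have nonzero weight after conditioning:
  (X=0, Z=0, W=2, Y=0) weight 2/45
  (X=0, Z=1, W=2, Y=0) weight 2/45
  (X=1, Z=0, W=1, Y=1) weight 1/270
  (X=1, Z=1, W=1, Y=1) weight 1/54
  (X=2, Z=0, W=2, Y=0) weight 2/135
  (X=2, Z=1, W=2, Y=0) weight 2/27
Group by X:
  weight(X=0) = 4/45
  weight(X=1) = 1/45
  weight(X=2) = 4/45
Total weight = 4/45 + 1/45 + 4/45 = 1/5
P(X=0 | obs) = 4/45 / 1/5 = 4/9
P(X=1 | obs) = 1/45 / 1/5 = 1/9
P(X=2 | obs) = 4/45 / 1/5 = 4/9

P(X = 2 | obs) = 4/9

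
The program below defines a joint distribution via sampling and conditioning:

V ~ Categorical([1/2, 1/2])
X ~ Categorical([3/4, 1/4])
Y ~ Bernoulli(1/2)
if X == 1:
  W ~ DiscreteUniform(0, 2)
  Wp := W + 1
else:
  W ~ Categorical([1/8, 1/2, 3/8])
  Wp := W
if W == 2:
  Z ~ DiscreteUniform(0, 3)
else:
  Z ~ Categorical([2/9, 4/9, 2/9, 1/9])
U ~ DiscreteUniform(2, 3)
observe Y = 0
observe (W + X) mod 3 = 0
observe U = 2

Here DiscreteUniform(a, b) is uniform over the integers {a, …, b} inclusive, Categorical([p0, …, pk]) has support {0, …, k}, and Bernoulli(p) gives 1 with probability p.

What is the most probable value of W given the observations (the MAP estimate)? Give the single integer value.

argmax_v P(W = v | obs) = 0

Enumerate traces; 16 have nonzero weight after conditioning:
  (V=0, X=0, Y=0, W=0, Z=0, U=2) weight 1/384
  (V=0, X=0, Y=0, W=0, Z=1, U=2) weight 1/192
  (V=0, X=0, Y=0, W=0, Z=2, U=2) weight 1/384
  (V=0, X=0, Y=0, W=0, Z=3, U=2) weight 1/768
  (V=0, X=1, Y=0, W=2, Z=0, U=2) weight 1/384
  (V=0, X=1, Y=0, W=2, Z=1, U=2) weight 1/384
  (V=0, X=1, Y=0, W=2, Z=2, U=2) weight 1/384
  (V=0, X=1, Y=0, W=2, Z=3, U=2) weight 1/384
  … 8 more
Group by W:
  weight(W=0) = 3/128
  weight(W=2) = 1/48
Total weight = 3/128 + 1/48 = 17/384
P(W=0 | obs) = 3/128 / 17/384 = 9/17
P(W=2 | obs) = 1/48 / 17/384 = 8/17
argmax = 0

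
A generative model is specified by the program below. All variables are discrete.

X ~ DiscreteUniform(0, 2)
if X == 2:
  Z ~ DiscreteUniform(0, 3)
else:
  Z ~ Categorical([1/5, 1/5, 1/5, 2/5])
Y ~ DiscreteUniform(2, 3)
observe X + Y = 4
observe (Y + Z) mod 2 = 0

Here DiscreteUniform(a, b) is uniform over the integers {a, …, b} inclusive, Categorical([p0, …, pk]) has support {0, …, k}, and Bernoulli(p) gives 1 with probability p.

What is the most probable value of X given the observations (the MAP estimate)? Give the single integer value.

argmax_v P(X = v | obs) = 1

Enumerate traces; 4 have nonzero weight after conditioning:
  (X=1, Z=1, Y=3) weight 1/30
  (X=1, Z=3, Y=3) weight 1/15
  (X=2, Z=0, Y=2) weight 1/24
  (X=2, Z=2, Y=2) weight 1/24
Group by X:
  weight(X=1) = 1/10
  weight(X=2) = 1/12
Total weight = 1/10 + 1/12 = 11/60
P(X=1 | obs) = 1/10 / 11/60 = 6/11
P(X=2 | obs) = 1/12 / 11/60 = 5/11
argmax = 1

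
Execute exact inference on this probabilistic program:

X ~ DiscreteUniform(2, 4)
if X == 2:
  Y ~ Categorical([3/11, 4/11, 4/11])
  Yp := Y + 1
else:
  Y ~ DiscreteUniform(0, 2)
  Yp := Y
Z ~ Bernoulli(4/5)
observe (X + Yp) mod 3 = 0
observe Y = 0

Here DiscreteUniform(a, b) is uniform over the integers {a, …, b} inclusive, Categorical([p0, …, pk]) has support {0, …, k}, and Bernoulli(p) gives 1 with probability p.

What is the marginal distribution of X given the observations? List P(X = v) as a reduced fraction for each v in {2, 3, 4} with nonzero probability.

P(X=2) = 9/20, P(X=3) = 11/20

Enumerate traces; 4 have nonzero weight after conditioning:
  (X=2, Y=0, Z=0) weight 1/55
  (X=2, Y=0, Z=1) weight 4/55
  (X=3, Y=0, Z=0) weight 1/45
  (X=3, Y=0, Z=1) weight 4/45
Group by X:
  weight(X=2) = 1/11
  weight(X=3) = 1/9
Total weight = 1/11 + 1/9 = 20/99
P(X=2 | obs) = 1/11 / 20/99 = 9/20
P(X=3 | obs) = 1/9 / 20/99 = 11/20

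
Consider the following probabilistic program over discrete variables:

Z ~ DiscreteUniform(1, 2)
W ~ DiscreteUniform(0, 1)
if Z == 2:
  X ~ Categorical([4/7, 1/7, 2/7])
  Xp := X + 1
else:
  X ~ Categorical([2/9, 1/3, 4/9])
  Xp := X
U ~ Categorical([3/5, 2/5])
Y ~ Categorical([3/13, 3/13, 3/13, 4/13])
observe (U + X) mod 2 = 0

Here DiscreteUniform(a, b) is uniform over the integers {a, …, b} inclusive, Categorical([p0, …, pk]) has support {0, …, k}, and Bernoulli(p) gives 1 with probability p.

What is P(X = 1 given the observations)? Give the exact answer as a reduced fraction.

P(X = 1 | obs) = 5/29

Enumerate traces; 48 have nonzero weight after conditioning:
  (Z=1, W=0, X=0, U=0, Y=0) weight 1/130
  (Z=1, W=0, X=0, U=0, Y=1) weight 1/130
  (Z=1, W=0, X=0, U=0, Y=2) weight 1/130
  (Z=1, W=0, X=0, U=0, Y=3) weight 2/195
  (Z=1, W=0, X=1, U=1, Y=0) weight 1/130
  (Z=1, W=0, X=1, U=1, Y=1) weight 1/130
  (Z=1, W=0, X=1, U=1, Y=2) weight 1/130
  (Z=1, W=0, X=1, U=1, Y=3) weight 2/195
  (Z=1, W=0, X=2, U=0, Y=0) weight 1/65
  … 39 more
Group by X:
  weight(X=0) = 5/21
  weight(X=1) = 2/21
  weight(X=2) = 23/105
Total weight = 5/21 + 2/21 + 23/105 = 58/105
P(X=0 | obs) = 5/21 / 58/105 = 25/58
P(X=1 | obs) = 2/21 / 58/105 = 5/29
P(X=2 | obs) = 23/105 / 58/105 = 23/58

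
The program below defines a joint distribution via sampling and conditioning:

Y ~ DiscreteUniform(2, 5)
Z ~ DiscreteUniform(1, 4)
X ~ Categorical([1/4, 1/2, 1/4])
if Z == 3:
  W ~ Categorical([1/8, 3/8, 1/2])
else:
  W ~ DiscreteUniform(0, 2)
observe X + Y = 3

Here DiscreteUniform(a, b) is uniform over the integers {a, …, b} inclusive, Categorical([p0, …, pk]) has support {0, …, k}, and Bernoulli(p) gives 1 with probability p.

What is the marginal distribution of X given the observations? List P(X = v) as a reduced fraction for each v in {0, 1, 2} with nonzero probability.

P(X=0) = 1/3, P(X=1) = 2/3

Enumerate traces; 24 have nonzero weight after conditioning:
  (Y=2, Z=1, X=1, W=0) weight 1/96
  (Y=2, Z=1, X=1, W=1) weight 1/96
  (Y=2, Z=1, X=1, W=2) weight 1/96
  (Y=2, Z=2, X=1, W=0) weight 1/96
  (Y=2, Z=2, X=1, W=1) weight 1/96
  (Y=2, Z=2, X=1, W=2) weight 1/96
  (Y=2, Z=3, X=1, W=0) weight 1/256
  (Y=2, Z=3, X=1, W=1) weight 3/256
  (Y=3, Z=1, X=0, W=0) weight 1/192
  … 15 more
Group by X:
  weight(X=0) = 1/16
  weight(X=1) = 1/8
Total weight = 1/16 + 1/8 = 3/16
P(X=0 | obs) = 1/16 / 3/16 = 1/3
P(X=1 | obs) = 1/8 / 3/16 = 2/3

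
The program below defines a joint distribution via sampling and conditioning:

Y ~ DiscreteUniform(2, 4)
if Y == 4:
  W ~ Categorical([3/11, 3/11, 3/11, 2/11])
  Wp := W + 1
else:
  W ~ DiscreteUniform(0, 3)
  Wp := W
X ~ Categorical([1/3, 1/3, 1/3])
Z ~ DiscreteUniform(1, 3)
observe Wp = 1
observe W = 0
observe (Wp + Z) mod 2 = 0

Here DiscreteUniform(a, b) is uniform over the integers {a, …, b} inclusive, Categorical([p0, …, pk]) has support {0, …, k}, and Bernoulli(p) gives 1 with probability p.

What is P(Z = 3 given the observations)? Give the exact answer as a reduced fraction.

Enumerate traces; 6 have nonzero weight after conditioning:
  (Y=4, W=0, X=0, Z=1) weight 1/99
  (Y=4, W=0, X=0, Z=3) weight 1/99
  (Y=4, W=0, X=1, Z=1) weight 1/99
  (Y=4, W=0, X=1, Z=3) weight 1/99
  (Y=4, W=0, X=2, Z=1) weight 1/99
  (Y=4, W=0, X=2, Z=3) weight 1/99
Group by Z:
  weight(Z=1) = 1/33
  weight(Z=3) = 1/33
Total weight = 1/33 + 1/33 = 2/33
P(Z=1 | obs) = 1/33 / 2/33 = 1/2
P(Z=3 | obs) = 1/33 / 2/33 = 1/2

P(Z = 3 | obs) = 1/2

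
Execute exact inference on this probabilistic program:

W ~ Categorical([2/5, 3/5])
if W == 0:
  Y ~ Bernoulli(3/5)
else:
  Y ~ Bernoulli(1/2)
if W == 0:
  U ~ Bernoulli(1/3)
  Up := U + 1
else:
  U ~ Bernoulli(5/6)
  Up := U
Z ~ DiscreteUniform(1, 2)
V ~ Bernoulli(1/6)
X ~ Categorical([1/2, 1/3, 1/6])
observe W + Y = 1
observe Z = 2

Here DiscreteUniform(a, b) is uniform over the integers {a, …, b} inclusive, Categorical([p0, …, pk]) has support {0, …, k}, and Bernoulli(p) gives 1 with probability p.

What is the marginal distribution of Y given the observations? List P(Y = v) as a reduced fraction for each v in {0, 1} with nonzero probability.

P(Y=0) = 5/9, P(Y=1) = 4/9

Enumerate traces; 24 have nonzero weight after conditioning:
  (W=0, Y=1, U=0, Z=2, V=0, X=0) weight 1/30
  (W=0, Y=1, U=0, Z=2, V=0, X=1) weight 1/45
  (W=0, Y=1, U=0, Z=2, V=0, X=2) weight 1/90
  (W=0, Y=1, U=0, Z=2, V=1, X=0) weight 1/150
  (W=0, Y=1, U=0, Z=2, V=1, X=1) weight 1/225
  (W=0, Y=1, U=0, Z=2, V=1, X=2) weight 1/450
  (W=0, Y=1, U=1, Z=2, V=0, X=0) weight 1/60
  (W=0, Y=1, U=1, Z=2, V=0, X=1) weight 1/90
  (W=1, Y=0, U=0, Z=2, V=0, X=0) weight 1/96
  … 15 more
Group by Y:
  weight(Y=0) = 3/20
  weight(Y=1) = 3/25
Total weight = 3/20 + 3/25 = 27/100
P(Y=0 | obs) = 3/20 / 27/100 = 5/9
P(Y=1 | obs) = 3/25 / 27/100 = 4/9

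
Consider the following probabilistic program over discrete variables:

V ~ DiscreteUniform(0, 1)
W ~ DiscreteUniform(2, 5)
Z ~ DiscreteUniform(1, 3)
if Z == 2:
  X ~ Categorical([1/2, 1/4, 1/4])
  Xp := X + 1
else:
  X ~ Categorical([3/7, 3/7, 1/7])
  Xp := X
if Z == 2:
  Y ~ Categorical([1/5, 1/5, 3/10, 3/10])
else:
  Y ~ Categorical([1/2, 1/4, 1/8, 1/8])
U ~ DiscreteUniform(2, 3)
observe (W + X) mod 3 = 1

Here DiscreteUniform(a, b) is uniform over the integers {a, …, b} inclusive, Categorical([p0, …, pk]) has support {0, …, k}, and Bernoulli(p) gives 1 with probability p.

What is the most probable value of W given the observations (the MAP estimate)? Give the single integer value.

Enumerate traces; 192 have nonzero weight after conditioning:
  (V=0, W=2, Z=1, X=2, Y=0, U=2) weight 1/672
  (V=0, W=2, Z=1, X=2, Y=0, U=3) weight 1/672
  (V=0, W=2, Z=1, X=2, Y=1, U=2) weight 1/1344
  (V=0, W=2, Z=1, X=2, Y=1, U=3) weight 1/1344
  (V=0, W=2, Z=1, X=2, Y=2, U=2) weight 1/2688
  (V=0, W=2, Z=1, X=2, Y=2, U=3) weight 1/2688
  (V=0, W=2, Z=1, X=2, Y=3, U=2) weight 1/2688
  (V=0, W=2, Z=1, X=2, Y=3, U=3) weight 1/2688
  (V=0, W=3, Z=1, X=1, Y=0, U=2) weight 1/224
  (V=0, W=4, Z=1, X=0, Y=0, U=2) weight 1/224
  … 182 more
Group by W:
  weight(W=2) = 5/112
  weight(W=3) = 31/336
  weight(W=4) = 19/168
  weight(W=5) = 5/112
Total weight = 5/112 + 31/336 + 19/168 + 5/112 = 33/112
P(W=2 | obs) = 5/112 / 33/112 = 5/33
P(W=3 | obs) = 31/336 / 33/112 = 31/99
P(W=4 | obs) = 19/168 / 33/112 = 38/99
P(W=5 | obs) = 5/112 / 33/112 = 5/33
argmax = 4

argmax_v P(W = v | obs) = 4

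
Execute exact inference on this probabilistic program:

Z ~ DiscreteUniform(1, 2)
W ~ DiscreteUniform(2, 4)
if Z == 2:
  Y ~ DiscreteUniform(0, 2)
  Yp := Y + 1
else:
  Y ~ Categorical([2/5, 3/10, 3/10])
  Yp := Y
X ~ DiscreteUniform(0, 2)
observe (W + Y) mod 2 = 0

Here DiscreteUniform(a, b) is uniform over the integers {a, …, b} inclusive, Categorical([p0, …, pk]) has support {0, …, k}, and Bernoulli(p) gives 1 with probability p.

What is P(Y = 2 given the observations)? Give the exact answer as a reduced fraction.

P(Y = 2 | obs) = 38/101

Enumerate traces; 30 have nonzero weight after conditioning:
  (Z=1, W=2, Y=0, X=0) weight 1/45
  (Z=1, W=2, Y=0, X=1) weight 1/45
  (Z=1, W=2, Y=0, X=2) weight 1/45
  (Z=1, W=2, Y=2, X=0) weight 1/60
  (Z=1, W=2, Y=2, X=1) weight 1/60
  (Z=1, W=2, Y=2, X=2) weight 1/60
  (Z=1, W=3, Y=1, X=0) weight 1/60
  (Z=1, W=3, Y=1, X=1) weight 1/60
  … 22 more
Group by Y:
  weight(Y=0) = 11/45
  weight(Y=1) = 19/180
  weight(Y=2) = 19/90
Total weight = 11/45 + 19/180 + 19/90 = 101/180
P(Y=0 | obs) = 11/45 / 101/180 = 44/101
P(Y=1 | obs) = 19/180 / 101/180 = 19/101
P(Y=2 | obs) = 19/90 / 101/180 = 38/101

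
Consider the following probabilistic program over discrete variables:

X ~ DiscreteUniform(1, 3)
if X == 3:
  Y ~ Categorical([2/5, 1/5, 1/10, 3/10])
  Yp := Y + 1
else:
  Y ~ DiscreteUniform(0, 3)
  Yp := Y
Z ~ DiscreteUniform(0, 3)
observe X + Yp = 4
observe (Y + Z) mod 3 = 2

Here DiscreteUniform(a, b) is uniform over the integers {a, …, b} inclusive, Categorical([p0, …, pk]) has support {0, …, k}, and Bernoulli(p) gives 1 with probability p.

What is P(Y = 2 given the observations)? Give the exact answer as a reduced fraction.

P(Y = 2 | obs) = 10/23

Enumerate traces; 4 have nonzero weight after conditioning:
  (X=1, Y=3, Z=2) weight 1/48
  (X=2, Y=2, Z=0) weight 1/48
  (X=2, Y=2, Z=3) weight 1/48
  (X=3, Y=0, Z=2) weight 1/30
Group by Y:
  weight(Y=0) = 1/30
  weight(Y=2) = 1/24
  weight(Y=3) = 1/48
Total weight = 1/30 + 1/24 + 1/48 = 23/240
P(Y=0 | obs) = 1/30 / 23/240 = 8/23
P(Y=2 | obs) = 1/24 / 23/240 = 10/23
P(Y=3 | obs) = 1/48 / 23/240 = 5/23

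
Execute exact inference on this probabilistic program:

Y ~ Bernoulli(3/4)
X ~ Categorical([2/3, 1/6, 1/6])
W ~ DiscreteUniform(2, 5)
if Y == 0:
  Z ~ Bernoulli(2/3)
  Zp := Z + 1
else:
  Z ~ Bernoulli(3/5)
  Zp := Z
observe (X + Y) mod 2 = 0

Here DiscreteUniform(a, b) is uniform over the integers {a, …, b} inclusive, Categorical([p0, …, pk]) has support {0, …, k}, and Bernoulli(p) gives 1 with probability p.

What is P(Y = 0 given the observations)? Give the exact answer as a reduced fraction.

P(Y = 0 | obs) = 5/8

Enumerate traces; 24 have nonzero weight after conditioning:
  (Y=0, X=0, W=2, Z=0) weight 1/72
  (Y=0, X=0, W=2, Z=1) weight 1/36
  (Y=0, X=0, W=3, Z=0) weight 1/72
  (Y=0, X=0, W=3, Z=1) weight 1/36
  (Y=0, X=0, W=4, Z=0) weight 1/72
  (Y=0, X=0, W=4, Z=1) weight 1/36
  (Y=0, X=0, W=5, Z=0) weight 1/72
  (Y=0, X=0, W=5, Z=1) weight 1/36
  (Y=1, X=1, W=2, Z=0) weight 1/80
  … 15 more
Group by Y:
  weight(Y=0) = 5/24
  weight(Y=1) = 1/8
Total weight = 5/24 + 1/8 = 1/3
P(Y=0 | obs) = 5/24 / 1/3 = 5/8
P(Y=1 | obs) = 1/8 / 1/3 = 3/8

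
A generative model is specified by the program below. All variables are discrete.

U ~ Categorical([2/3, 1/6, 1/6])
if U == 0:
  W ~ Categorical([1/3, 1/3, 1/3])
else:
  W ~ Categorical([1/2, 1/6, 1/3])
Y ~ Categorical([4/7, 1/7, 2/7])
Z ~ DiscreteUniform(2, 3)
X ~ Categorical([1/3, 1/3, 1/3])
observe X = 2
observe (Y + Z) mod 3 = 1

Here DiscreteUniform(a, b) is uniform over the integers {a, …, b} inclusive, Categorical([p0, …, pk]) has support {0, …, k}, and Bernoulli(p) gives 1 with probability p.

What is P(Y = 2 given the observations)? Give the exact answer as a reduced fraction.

P(Y = 2 | obs) = 2/3

Enumerate traces; 18 have nonzero weight after conditioning:
  (U=0, W=0, Y=1, Z=3, X=2) weight 1/189
  (U=0, W=0, Y=2, Z=2, X=2) weight 2/189
  (U=0, W=1, Y=1, Z=3, X=2) weight 1/189
  (U=0, W=1, Y=2, Z=2, X=2) weight 2/189
  (U=0, W=2, Y=1, Z=3, X=2) weight 1/189
  (U=0, W=2, Y=2, Z=2, X=2) weight 2/189
  (U=1, W=0, Y=1, Z=3, X=2) weight 1/504
  (U=1, W=0, Y=2, Z=2, X=2) weight 1/252
  … 10 more
Group by Y:
  weight(Y=1) = 1/42
  weight(Y=2) = 1/21
Total weight = 1/42 + 1/21 = 1/14
P(Y=1 | obs) = 1/42 / 1/14 = 1/3
P(Y=2 | obs) = 1/21 / 1/14 = 2/3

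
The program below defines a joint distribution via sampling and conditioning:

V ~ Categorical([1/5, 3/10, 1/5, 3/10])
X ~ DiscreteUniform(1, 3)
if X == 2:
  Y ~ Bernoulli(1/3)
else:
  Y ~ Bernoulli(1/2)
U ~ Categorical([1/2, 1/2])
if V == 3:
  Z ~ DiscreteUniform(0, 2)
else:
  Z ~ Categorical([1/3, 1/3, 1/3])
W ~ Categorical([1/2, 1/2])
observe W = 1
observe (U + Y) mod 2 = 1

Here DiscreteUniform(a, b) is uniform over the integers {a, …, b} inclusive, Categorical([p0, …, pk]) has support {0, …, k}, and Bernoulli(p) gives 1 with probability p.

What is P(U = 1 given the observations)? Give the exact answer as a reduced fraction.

P(U = 1 | obs) = 5/9

Enumerate traces; 72 have nonzero weight after conditioning:
  (V=0, X=1, Y=0, U=1, Z=0, W=1) weight 1/360
  (V=0, X=1, Y=0, U=1, Z=1, W=1) weight 1/360
  (V=0, X=1, Y=0, U=1, Z=2, W=1) weight 1/360
  (V=0, X=1, Y=1, U=0, Z=0, W=1) weight 1/360
  (V=0, X=1, Y=1, U=0, Z=1, W=1) weight 1/360
  (V=0, X=1, Y=1, U=0, Z=2, W=1) weight 1/360
  (V=0, X=2, Y=0, U=1, Z=0, W=1) weight 1/270
  (V=0, X=2, Y=0, U=1, Z=1, W=1) weight 1/270
  … 64 more
Group by U:
  weight(U=0) = 1/9
  weight(U=1) = 5/36
Total weight = 1/9 + 5/36 = 1/4
P(U=0 | obs) = 1/9 / 1/4 = 4/9
P(U=1 | obs) = 5/36 / 1/4 = 5/9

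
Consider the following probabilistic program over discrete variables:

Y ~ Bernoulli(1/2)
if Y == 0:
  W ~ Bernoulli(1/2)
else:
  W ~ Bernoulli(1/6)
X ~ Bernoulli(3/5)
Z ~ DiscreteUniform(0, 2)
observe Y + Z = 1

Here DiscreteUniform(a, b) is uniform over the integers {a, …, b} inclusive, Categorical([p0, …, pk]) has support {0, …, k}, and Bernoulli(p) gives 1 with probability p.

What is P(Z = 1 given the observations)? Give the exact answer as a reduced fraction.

Enumerate traces; 8 have nonzero weight after conditioning:
  (Y=0, W=0, X=0, Z=1) weight 1/30
  (Y=0, W=0, X=1, Z=1) weight 1/20
  (Y=0, W=1, X=0, Z=1) weight 1/30
  (Y=0, W=1, X=1, Z=1) weight 1/20
  (Y=1, W=0, X=0, Z=0) weight 1/18
  (Y=1, W=0, X=1, Z=0) weight 1/12
  (Y=1, W=1, X=0, Z=0) weight 1/90
  (Y=1, W=1, X=1, Z=0) weight 1/60
Group by Z:
  weight(Z=0) = 1/6
  weight(Z=1) = 1/6
Total weight = 1/6 + 1/6 = 1/3
P(Z=0 | obs) = 1/6 / 1/3 = 1/2
P(Z=1 | obs) = 1/6 / 1/3 = 1/2

P(Z = 1 | obs) = 1/2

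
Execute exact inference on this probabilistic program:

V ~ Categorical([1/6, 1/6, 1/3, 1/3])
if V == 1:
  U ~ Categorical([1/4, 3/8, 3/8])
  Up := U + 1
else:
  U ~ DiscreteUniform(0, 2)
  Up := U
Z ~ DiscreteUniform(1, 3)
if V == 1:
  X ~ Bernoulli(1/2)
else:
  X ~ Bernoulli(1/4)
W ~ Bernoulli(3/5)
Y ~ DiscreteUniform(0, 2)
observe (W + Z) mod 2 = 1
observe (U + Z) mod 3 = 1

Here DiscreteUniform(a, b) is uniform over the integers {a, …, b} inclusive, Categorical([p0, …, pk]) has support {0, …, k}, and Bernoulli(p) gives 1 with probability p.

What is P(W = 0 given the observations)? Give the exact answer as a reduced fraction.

P(W = 0 | obs) = 190/337

Enumerate traces; 72 have nonzero weight after conditioning:
  (V=0, U=0, Z=1, X=0, W=0, Y=0) weight 1/540
  (V=0, U=0, Z=1, X=0, W=0, Y=1) weight 1/540
  (V=0, U=0, Z=1, X=0, W=0, Y=2) weight 1/540
  (V=0, U=0, Z=1, X=1, W=0, Y=0) weight 1/1620
  (V=0, U=0, Z=1, X=1, W=0, Y=1) weight 1/1620
  (V=0, U=0, Z=1, X=1, W=0, Y=2) weight 1/1620
  (V=0, U=1, Z=3, X=0, W=0, Y=0) weight 1/540
  (V=0, U=1, Z=3, X=0, W=0, Y=1) weight 1/540
  (V=0, U=2, Z=2, X=0, W=1, Y=0) weight 1/360
  … 63 more
Group by W:
  weight(W=0) = 19/216
  weight(W=1) = 49/720
Total weight = 19/216 + 49/720 = 337/2160
P(W=0 | obs) = 19/216 / 337/2160 = 190/337
P(W=1 | obs) = 49/720 / 337/2160 = 147/337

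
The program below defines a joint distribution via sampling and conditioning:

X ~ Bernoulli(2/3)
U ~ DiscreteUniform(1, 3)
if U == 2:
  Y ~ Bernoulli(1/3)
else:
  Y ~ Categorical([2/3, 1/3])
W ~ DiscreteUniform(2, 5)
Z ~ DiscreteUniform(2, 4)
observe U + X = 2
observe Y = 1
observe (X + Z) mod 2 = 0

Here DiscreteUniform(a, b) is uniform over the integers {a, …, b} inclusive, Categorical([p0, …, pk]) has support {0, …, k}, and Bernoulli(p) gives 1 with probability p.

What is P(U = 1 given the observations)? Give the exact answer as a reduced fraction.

P(U = 1 | obs) = 1/2

Enumerate traces; 12 have nonzero weight after conditioning:
  (X=0, U=2, Y=1, W=2, Z=2) weight 1/324
  (X=0, U=2, Y=1, W=2, Z=4) weight 1/324
  (X=0, U=2, Y=1, W=3, Z=2) weight 1/324
  (X=0, U=2, Y=1, W=3, Z=4) weight 1/324
  (X=0, U=2, Y=1, W=4, Z=2) weight 1/324
  (X=0, U=2, Y=1, W=4, Z=4) weight 1/324
  (X=0, U=2, Y=1, W=5, Z=2) weight 1/324
  (X=0, U=2, Y=1, W=5, Z=4) weight 1/324
  (X=1, U=1, Y=1, W=2, Z=3) weight 1/162
  … 3 more
Group by U:
  weight(U=1) = 2/81
  weight(U=2) = 2/81
Total weight = 2/81 + 2/81 = 4/81
P(U=1 | obs) = 2/81 / 4/81 = 1/2
P(U=2 | obs) = 2/81 / 4/81 = 1/2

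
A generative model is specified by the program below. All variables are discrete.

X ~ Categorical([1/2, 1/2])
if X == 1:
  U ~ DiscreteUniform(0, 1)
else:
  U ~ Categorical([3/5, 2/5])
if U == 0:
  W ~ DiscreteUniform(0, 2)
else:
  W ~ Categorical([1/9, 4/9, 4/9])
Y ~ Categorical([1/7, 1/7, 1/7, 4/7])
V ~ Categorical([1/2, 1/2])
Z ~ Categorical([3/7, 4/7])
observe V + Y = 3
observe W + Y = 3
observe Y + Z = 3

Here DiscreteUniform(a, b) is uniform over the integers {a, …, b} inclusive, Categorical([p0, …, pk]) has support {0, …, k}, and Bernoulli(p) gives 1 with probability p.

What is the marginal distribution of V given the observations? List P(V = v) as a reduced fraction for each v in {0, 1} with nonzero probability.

Enumerate traces; 8 have nonzero weight after conditioning:
  (X=0, U=0, W=0, Y=3, V=0, Z=0) weight 3/245
  (X=0, U=0, W=1, Y=2, V=1, Z=1) weight 1/245
  (X=0, U=1, W=0, Y=3, V=0, Z=0) weight 2/735
  (X=0, U=1, W=1, Y=2, V=1, Z=1) weight 8/2205
  (X=1, U=0, W=0, Y=3, V=0, Z=0) weight 1/98
  (X=1, U=0, W=1, Y=2, V=1, Z=1) weight 1/294
  (X=1, U=1, W=0, Y=3, V=0, Z=0) weight 1/294
  (X=1, U=1, W=1, Y=2, V=1, Z=1) weight 2/441
Group by V:
  weight(V=0) = 1/35
  weight(V=1) = 23/1470
Total weight = 1/35 + 23/1470 = 13/294
P(V=0 | obs) = 1/35 / 13/294 = 42/65
P(V=1 | obs) = 23/1470 / 13/294 = 23/65

P(V=0) = 42/65, P(V=1) = 23/65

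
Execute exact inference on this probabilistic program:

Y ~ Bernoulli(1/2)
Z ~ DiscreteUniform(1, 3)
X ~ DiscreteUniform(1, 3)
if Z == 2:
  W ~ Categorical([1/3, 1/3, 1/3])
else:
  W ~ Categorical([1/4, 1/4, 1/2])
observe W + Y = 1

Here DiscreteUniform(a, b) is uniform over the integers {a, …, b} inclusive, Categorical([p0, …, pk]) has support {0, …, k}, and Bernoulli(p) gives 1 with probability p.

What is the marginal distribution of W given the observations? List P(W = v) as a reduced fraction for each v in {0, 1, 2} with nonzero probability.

P(W=0) = 1/2, P(W=1) = 1/2

Enumerate traces; 18 have nonzero weight after conditioning:
  (Y=0, Z=1, X=1, W=1) weight 1/72
  (Y=0, Z=1, X=2, W=1) weight 1/72
  (Y=0, Z=1, X=3, W=1) weight 1/72
  (Y=0, Z=2, X=1, W=1) weight 1/54
  (Y=0, Z=2, X=2, W=1) weight 1/54
  (Y=0, Z=2, X=3, W=1) weight 1/54
  (Y=0, Z=3, X=1, W=1) weight 1/72
  (Y=0, Z=3, X=2, W=1) weight 1/72
  (Y=1, Z=1, X=1, W=0) weight 1/72
  … 9 more
Group by W:
  weight(W=0) = 5/36
  weight(W=1) = 5/36
Total weight = 5/36 + 5/36 = 5/18
P(W=0 | obs) = 5/36 / 5/18 = 1/2
P(W=1 | obs) = 5/36 / 5/18 = 1/2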